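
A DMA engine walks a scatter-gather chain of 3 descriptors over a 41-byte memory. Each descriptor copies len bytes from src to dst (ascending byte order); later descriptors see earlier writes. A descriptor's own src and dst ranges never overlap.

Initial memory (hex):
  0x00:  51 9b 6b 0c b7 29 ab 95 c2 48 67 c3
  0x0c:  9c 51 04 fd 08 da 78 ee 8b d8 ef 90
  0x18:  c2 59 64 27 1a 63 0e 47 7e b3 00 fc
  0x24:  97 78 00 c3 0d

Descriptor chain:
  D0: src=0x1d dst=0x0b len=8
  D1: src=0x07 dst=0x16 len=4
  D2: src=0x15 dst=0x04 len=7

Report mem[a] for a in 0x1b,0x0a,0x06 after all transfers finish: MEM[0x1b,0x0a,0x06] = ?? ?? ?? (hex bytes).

D0: mem[0x0b..0x12] <- [63 0e 47 7e b3 00 fc 97]
D1: mem[0x16..0x19] <- [95 c2 48 67]
D2: mem[0x04..0x0a] <- [d8 95 c2 48 67 64 27]
query mem[0x1b]=0x27, mem[0x0a]=0x27, mem[0x06]=0xc2

MEM[0x1b,0x0a,0x06] = 27 27 c2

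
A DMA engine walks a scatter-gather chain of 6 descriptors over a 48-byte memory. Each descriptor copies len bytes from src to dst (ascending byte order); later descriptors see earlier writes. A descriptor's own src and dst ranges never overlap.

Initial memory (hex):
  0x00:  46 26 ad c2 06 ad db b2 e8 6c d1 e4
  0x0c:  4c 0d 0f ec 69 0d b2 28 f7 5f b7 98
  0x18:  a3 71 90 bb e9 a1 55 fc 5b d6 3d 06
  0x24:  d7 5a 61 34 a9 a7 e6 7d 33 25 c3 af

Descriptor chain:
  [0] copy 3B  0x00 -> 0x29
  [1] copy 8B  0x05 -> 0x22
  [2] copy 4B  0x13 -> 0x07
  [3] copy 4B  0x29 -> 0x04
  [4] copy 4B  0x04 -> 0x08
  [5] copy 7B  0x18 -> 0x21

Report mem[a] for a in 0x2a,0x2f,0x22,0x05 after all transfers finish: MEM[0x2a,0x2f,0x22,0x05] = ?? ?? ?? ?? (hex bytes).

MEM[0x2a,0x2f,0x22,0x05] = 26 af 71 26

[0] 0x00->0x29 len=3 : 46 26 ad
[1] 0x05->0x22 len=8 : ad db b2 e8 6c d1 e4 4c
[2] 0x13->0x07 len=4 : 28 f7 5f b7
[3] 0x29->0x04 len=4 : 4c 26 ad 33
[4] 0x04->0x08 len=4 : 4c 26 ad 33
[5] 0x18->0x21 len=7 : a3 71 90 bb e9 a1 55
query mem[0x2a]=0x26, mem[0x2f]=0xaf, mem[0x22]=0x71, mem[0x05]=0x26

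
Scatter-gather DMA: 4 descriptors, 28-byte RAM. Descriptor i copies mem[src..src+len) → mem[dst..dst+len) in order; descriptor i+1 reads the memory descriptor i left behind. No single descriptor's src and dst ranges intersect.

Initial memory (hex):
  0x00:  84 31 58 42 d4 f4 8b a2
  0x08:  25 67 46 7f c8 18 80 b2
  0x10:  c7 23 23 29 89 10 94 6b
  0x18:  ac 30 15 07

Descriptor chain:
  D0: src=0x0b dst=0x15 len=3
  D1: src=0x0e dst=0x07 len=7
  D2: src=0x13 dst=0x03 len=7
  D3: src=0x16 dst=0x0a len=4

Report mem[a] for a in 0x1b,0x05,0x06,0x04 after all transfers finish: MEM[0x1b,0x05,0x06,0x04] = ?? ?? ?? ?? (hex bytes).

D0: mem[0x15..0x17] <- [7f c8 18]
D1: mem[0x07..0x0d] <- [80 b2 c7 23 23 29 89]
D2: mem[0x03..0x09] <- [29 89 7f c8 18 ac 30]
D3: mem[0x0a..0x0d] <- [c8 18 ac 30]
query mem[0x1b]=0x07, mem[0x05]=0x7f, mem[0x06]=0xc8, mem[0x04]=0x89

MEM[0x1b,0x05,0x06,0x04] = 07 7f c8 89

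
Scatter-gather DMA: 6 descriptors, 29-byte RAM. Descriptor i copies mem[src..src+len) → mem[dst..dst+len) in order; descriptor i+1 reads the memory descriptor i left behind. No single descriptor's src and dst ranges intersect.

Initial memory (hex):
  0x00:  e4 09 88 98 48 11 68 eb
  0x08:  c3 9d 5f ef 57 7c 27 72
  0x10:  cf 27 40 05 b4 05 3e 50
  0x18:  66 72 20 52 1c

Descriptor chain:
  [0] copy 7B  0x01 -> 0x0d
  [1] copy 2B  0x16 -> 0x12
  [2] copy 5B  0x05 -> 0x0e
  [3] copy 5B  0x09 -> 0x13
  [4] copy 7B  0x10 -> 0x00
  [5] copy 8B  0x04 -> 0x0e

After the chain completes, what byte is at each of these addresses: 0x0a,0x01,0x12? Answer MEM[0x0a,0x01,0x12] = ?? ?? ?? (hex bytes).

D0: mem[0x0d..0x13] <- [09 88 98 48 11 68 eb]
D1: mem[0x12..0x13] <- [3e 50]
D2: mem[0x0e..0x12] <- [11 68 eb c3 9d]
D3: mem[0x13..0x17] <- [9d 5f ef 57 09]
D4: mem[0x00..0x06] <- [eb c3 9d 9d 5f ef 57]
D5: mem[0x0e..0x15] <- [5f ef 57 eb c3 9d 5f ef]
query mem[0x0a]=0x5f, mem[0x01]=0xc3, mem[0x12]=0xc3

MEM[0x0a,0x01,0x12] = 5f c3 c3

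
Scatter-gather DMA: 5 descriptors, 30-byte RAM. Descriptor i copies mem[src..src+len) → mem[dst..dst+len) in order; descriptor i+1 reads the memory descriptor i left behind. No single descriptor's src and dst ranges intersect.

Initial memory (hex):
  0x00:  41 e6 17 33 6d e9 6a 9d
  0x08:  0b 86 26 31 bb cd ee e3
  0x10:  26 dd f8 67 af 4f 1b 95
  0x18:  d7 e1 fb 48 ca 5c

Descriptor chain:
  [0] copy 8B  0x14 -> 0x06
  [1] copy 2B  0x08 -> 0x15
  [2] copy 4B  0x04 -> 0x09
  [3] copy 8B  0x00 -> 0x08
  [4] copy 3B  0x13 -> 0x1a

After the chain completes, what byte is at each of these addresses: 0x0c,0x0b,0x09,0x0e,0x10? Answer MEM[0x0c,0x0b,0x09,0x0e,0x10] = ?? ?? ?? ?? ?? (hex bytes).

MEM[0x0c,0x0b,0x09,0x0e,0x10] = 6d 33 e6 af 26

[0] 0x14->0x06 len=8 : af 4f 1b 95 d7 e1 fb 48
[1] 0x08->0x15 len=2 : 1b 95
[2] 0x04->0x09 len=4 : 6d e9 af 4f
[3] 0x00->0x08 len=8 : 41 e6 17 33 6d e9 af 4f
[4] 0x13->0x1a len=3 : 67 af 1b
query mem[0x0c]=0x6d, mem[0x0b]=0x33, mem[0x09]=0xe6, mem[0x0e]=0xaf, mem[0x10]=0x26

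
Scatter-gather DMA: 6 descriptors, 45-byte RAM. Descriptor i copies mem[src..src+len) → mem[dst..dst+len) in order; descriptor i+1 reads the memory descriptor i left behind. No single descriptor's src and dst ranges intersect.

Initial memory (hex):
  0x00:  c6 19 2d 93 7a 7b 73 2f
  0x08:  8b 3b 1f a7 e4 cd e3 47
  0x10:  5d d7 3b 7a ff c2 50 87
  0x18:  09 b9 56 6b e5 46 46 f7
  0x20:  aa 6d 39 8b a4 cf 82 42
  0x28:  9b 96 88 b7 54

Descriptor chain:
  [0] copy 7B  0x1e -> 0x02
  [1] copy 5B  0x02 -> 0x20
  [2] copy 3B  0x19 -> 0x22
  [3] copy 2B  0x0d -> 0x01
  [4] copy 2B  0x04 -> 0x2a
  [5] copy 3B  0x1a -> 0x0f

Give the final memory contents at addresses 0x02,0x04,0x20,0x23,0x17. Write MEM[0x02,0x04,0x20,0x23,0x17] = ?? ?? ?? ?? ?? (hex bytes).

#0 dst[0x02+7] := {0x46,0xf7,0xaa,0x6d,0x39,0x8b,0xa4}
#1 dst[0x20+5] := {0x46,0xf7,0xaa,0x6d,0x39}
#2 dst[0x22+3] := {0xb9,0x56,0x6b}
#3 dst[0x01+2] := {0xcd,0xe3}
#4 dst[0x2a+2] := {0xaa,0x6d}
#5 dst[0x0f+3] := {0x56,0x6b,0xe5}
query mem[0x02]=0xe3, mem[0x04]=0xaa, mem[0x20]=0x46, mem[0x23]=0x56, mem[0x17]=0x87

MEM[0x02,0x04,0x20,0x23,0x17] = e3 aa 46 56 87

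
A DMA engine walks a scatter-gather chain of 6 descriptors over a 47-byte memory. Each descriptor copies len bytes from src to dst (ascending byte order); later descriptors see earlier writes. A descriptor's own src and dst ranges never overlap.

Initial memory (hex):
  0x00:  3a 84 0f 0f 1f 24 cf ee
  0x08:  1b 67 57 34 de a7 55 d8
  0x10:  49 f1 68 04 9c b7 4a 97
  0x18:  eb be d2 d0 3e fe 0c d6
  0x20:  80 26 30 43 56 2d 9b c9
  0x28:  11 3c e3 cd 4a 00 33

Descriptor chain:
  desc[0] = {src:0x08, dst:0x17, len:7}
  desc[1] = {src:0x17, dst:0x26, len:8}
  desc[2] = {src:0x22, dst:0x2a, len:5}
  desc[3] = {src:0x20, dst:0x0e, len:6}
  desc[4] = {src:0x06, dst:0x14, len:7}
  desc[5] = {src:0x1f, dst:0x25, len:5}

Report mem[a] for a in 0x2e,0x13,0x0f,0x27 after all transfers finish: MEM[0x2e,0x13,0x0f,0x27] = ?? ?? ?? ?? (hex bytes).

MEM[0x2e,0x13,0x0f,0x27] = 1b 2d 26 26

[0] 0x08->0x17 len=7 : 1b 67 57 34 de a7 55
[1] 0x17->0x26 len=8 : 1b 67 57 34 de a7 55 0c
[2] 0x22->0x2a len=5 : 30 43 56 2d 1b
[3] 0x20->0x0e len=6 : 80 26 30 43 56 2d
[4] 0x06->0x14 len=7 : cf ee 1b 67 57 34 de
[5] 0x1f->0x25 len=5 : d6 80 26 30 43
query mem[0x2e]=0x1b, mem[0x13]=0x2d, mem[0x0f]=0x26, mem[0x27]=0x26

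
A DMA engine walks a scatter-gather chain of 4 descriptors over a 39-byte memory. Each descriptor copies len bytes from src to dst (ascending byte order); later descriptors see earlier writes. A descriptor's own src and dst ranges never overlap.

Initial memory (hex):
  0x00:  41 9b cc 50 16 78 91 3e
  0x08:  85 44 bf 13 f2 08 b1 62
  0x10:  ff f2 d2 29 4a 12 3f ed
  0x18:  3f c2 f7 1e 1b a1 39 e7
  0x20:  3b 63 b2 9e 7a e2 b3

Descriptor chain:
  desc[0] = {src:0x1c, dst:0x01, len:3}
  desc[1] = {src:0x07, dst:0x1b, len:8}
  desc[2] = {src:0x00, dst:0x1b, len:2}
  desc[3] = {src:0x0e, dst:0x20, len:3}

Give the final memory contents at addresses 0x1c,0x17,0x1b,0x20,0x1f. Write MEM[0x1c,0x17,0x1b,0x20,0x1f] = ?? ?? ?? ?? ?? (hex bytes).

MEM[0x1c,0x17,0x1b,0x20,0x1f] = 1b ed 41 b1 13

D0: mem[0x01..0x03] <- [1b a1 39]
D1: mem[0x1b..0x22] <- [3e 85 44 bf 13 f2 08 b1]
D2: mem[0x1b..0x1c] <- [41 1b]
D3: mem[0x20..0x22] <- [b1 62 ff]
query mem[0x1c]=0x1b, mem[0x17]=0xed, mem[0x1b]=0x41, mem[0x20]=0xb1, mem[0x1f]=0x13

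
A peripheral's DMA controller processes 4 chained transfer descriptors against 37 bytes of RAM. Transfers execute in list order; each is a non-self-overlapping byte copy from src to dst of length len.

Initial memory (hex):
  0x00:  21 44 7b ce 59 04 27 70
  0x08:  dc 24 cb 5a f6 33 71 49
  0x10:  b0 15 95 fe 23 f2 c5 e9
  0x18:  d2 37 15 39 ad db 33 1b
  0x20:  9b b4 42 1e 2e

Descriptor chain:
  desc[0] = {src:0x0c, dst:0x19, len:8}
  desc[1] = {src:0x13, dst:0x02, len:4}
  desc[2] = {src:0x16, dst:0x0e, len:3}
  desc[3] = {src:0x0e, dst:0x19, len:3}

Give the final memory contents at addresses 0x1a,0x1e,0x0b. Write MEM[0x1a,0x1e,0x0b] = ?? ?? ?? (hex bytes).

MEM[0x1a,0x1e,0x0b] = e9 15 5a

D0: mem[0x19..0x20] <- [f6 33 71 49 b0 15 95 fe]
D1: mem[0x02..0x05] <- [fe 23 f2 c5]
D2: mem[0x0e..0x10] <- [c5 e9 d2]
D3: mem[0x19..0x1b] <- [c5 e9 d2]
query mem[0x1a]=0xe9, mem[0x1e]=0x15, mem[0x0b]=0x5a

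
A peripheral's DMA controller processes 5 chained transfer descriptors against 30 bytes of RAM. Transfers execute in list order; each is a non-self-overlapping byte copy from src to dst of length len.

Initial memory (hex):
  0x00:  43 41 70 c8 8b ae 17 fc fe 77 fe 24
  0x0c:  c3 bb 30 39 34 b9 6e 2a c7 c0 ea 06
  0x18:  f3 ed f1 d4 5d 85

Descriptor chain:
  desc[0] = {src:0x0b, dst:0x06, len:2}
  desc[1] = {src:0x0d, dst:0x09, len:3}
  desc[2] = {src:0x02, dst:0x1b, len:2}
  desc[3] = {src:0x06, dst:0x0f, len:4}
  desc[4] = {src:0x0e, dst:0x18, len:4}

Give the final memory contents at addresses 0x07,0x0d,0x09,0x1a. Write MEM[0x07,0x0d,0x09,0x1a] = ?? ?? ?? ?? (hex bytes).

MEM[0x07,0x0d,0x09,0x1a] = c3 bb bb c3

[0] 0x0b->0x06 len=2 : 24 c3
[1] 0x0d->0x09 len=3 : bb 30 39
[2] 0x02->0x1b len=2 : 70 c8
[3] 0x06->0x0f len=4 : 24 c3 fe bb
[4] 0x0e->0x18 len=4 : 30 24 c3 fe
query mem[0x07]=0xc3, mem[0x0d]=0xbb, mem[0x09]=0xbb, mem[0x1a]=0xc3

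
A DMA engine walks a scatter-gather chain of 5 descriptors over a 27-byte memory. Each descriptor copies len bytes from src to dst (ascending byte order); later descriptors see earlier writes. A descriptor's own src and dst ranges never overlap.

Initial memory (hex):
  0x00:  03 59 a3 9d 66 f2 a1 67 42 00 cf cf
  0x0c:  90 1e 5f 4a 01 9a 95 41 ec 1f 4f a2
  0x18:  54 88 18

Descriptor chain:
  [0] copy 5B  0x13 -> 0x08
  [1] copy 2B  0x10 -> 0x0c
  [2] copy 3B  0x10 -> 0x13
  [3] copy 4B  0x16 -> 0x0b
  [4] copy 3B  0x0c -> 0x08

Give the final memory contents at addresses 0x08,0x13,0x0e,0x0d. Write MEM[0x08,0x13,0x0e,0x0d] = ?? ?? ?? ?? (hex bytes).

MEM[0x08,0x13,0x0e,0x0d] = a2 01 88 54

  after D0: wrote 5B at 0x08 = 41ec1f4fa2
  after D1: wrote 2B at 0x0c = 019a
  after D2: wrote 3B at 0x13 = 019a95
  after D3: wrote 4B at 0x0b = 4fa25488
  after D4: wrote 3B at 0x08 = a25488
query mem[0x08]=0xa2, mem[0x13]=0x01, mem[0x0e]=0x88, mem[0x0d]=0x54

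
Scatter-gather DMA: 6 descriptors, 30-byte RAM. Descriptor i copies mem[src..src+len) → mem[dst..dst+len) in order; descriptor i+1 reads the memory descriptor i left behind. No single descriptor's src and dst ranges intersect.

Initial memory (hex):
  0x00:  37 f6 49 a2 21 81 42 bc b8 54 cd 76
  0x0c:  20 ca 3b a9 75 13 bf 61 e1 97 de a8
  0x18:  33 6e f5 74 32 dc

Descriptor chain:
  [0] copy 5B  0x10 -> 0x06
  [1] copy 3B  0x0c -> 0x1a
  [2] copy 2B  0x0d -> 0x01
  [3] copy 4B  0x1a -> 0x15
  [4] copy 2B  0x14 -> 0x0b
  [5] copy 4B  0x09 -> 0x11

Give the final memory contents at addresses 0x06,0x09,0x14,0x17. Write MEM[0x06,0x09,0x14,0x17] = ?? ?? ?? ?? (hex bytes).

MEM[0x06,0x09,0x14,0x17] = 75 61 20 3b

D0: mem[0x06..0x0a] <- [75 13 bf 61 e1]
D1: mem[0x1a..0x1c] <- [20 ca 3b]
D2: mem[0x01..0x02] <- [ca 3b]
D3: mem[0x15..0x18] <- [20 ca 3b dc]
D4: mem[0x0b..0x0c] <- [e1 20]
D5: mem[0x11..0x14] <- [61 e1 e1 20]
query mem[0x06]=0x75, mem[0x09]=0x61, mem[0x14]=0x20, mem[0x17]=0x3b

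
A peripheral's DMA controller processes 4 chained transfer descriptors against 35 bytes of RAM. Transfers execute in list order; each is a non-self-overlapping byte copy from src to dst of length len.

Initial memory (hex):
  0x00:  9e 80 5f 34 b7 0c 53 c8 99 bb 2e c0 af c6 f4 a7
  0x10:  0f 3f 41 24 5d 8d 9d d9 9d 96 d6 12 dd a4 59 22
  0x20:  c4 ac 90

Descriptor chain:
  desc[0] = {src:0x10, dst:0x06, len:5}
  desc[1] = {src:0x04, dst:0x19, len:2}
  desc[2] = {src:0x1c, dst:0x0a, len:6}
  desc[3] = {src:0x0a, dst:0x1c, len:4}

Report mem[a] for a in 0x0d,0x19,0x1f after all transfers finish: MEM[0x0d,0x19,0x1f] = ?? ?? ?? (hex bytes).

MEM[0x0d,0x19,0x1f] = 22 b7 22

#0 dst[0x06+5] := {0x0f,0x3f,0x41,0x24,0x5d}
#1 dst[0x19+2] := {0xb7,0x0c}
#2 dst[0x0a+6] := {0xdd,0xa4,0x59,0x22,0xc4,0xac}
#3 dst[0x1c+4] := {0xdd,0xa4,0x59,0x22}
query mem[0x0d]=0x22, mem[0x19]=0xb7, mem[0x1f]=0x22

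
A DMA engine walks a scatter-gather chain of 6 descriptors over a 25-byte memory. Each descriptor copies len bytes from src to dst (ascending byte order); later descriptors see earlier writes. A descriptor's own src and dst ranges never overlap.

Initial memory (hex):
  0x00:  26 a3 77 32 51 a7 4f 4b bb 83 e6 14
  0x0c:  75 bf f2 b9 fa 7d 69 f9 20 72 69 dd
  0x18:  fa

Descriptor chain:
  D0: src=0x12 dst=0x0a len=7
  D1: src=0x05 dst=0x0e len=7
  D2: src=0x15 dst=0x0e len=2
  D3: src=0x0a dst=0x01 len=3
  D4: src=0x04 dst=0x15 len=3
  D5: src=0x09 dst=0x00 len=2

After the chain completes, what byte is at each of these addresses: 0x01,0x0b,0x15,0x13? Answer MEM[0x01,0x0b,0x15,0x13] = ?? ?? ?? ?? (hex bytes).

[0] 0x12->0x0a len=7 : 69 f9 20 72 69 dd fa
[1] 0x05->0x0e len=7 : a7 4f 4b bb 83 69 f9
[2] 0x15->0x0e len=2 : 72 69
[3] 0x0a->0x01 len=3 : 69 f9 20
[4] 0x04->0x15 len=3 : 51 a7 4f
[5] 0x09->0x00 len=2 : 83 69
query mem[0x01]=0x69, mem[0x0b]=0xf9, mem[0x15]=0x51, mem[0x13]=0x69

MEM[0x01,0x0b,0x15,0x13] = 69 f9 51 69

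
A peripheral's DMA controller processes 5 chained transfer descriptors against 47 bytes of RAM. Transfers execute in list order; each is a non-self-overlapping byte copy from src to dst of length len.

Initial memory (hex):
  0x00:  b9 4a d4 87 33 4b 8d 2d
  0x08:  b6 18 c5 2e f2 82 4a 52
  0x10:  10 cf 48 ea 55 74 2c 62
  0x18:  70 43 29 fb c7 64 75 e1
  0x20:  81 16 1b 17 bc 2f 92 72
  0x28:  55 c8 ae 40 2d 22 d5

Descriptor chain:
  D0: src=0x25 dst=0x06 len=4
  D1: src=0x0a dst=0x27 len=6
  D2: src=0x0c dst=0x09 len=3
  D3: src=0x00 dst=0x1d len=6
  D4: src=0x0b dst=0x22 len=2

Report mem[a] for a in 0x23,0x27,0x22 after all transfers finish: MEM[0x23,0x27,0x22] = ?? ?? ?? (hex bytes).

#0 dst[0x06+4] := {0x2f,0x92,0x72,0x55}
#1 dst[0x27+6] := {0xc5,0x2e,0xf2,0x82,0x4a,0x52}
#2 dst[0x09+3] := {0xf2,0x82,0x4a}
#3 dst[0x1d+6] := {0xb9,0x4a,0xd4,0x87,0x33,0x4b}
#4 dst[0x22+2] := {0x4a,0xf2}
query mem[0x23]=0xf2, mem[0x27]=0xc5, mem[0x22]=0x4a

MEM[0x23,0x27,0x22] = f2 c5 4a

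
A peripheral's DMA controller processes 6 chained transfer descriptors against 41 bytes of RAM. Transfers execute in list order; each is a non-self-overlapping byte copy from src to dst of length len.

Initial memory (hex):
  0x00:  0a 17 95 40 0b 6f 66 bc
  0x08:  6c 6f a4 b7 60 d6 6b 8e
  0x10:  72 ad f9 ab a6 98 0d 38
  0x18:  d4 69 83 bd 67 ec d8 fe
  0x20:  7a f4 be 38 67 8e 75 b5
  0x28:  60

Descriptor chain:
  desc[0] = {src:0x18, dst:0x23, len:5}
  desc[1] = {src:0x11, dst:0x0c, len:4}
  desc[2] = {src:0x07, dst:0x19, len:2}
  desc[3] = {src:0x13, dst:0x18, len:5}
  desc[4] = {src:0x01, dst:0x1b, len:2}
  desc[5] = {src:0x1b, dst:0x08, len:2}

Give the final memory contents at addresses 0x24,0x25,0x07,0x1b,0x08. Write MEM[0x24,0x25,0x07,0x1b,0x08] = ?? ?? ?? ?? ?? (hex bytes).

D0: mem[0x23..0x27] <- [d4 69 83 bd 67]
D1: mem[0x0c..0x0f] <- [ad f9 ab a6]
D2: mem[0x19..0x1a] <- [bc 6c]
D3: mem[0x18..0x1c] <- [ab a6 98 0d 38]
D4: mem[0x1b..0x1c] <- [17 95]
D5: mem[0x08..0x09] <- [17 95]
query mem[0x24]=0x69, mem[0x25]=0x83, mem[0x07]=0xbc, mem[0x1b]=0x17, mem[0x08]=0x17

MEM[0x24,0x25,0x07,0x1b,0x08] = 69 83 bc 17 17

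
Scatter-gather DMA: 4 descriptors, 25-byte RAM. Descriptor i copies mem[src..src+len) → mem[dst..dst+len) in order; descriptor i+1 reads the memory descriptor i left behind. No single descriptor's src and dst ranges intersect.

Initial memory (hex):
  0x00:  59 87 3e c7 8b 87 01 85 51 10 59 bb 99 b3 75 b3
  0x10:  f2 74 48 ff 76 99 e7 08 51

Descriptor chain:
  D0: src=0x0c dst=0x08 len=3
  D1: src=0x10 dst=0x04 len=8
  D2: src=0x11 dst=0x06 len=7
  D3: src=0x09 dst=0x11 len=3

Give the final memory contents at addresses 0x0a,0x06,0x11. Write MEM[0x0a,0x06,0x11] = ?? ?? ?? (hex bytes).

  after D0: wrote 3B at 0x08 = 99b375
  after D1: wrote 8B at 0x04 = f27448ff7699e708
  after D2: wrote 7B at 0x06 = 7448ff7699e708
  after D3: wrote 3B at 0x11 = 7699e7
query mem[0x0a]=0x99, mem[0x06]=0x74, mem[0x11]=0x76

MEM[0x0a,0x06,0x11] = 99 74 76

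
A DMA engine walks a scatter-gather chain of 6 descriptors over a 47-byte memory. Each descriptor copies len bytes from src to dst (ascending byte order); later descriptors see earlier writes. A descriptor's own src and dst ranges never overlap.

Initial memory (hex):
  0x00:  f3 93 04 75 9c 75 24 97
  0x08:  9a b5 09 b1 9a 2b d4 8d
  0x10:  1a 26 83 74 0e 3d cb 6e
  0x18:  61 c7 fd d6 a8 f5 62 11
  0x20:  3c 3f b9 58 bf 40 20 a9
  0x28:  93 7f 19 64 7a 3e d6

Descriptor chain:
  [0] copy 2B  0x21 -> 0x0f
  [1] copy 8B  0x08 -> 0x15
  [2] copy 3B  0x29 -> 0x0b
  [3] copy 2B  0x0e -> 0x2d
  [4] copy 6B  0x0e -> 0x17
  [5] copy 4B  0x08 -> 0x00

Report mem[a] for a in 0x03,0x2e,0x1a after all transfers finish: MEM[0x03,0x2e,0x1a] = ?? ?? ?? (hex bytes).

D0: mem[0x0f..0x10] <- [3f b9]
D1: mem[0x15..0x1c] <- [9a b5 09 b1 9a 2b d4 3f]
D2: mem[0x0b..0x0d] <- [7f 19 64]
D3: mem[0x2d..0x2e] <- [d4 3f]
D4: mem[0x17..0x1c] <- [d4 3f b9 26 83 74]
D5: mem[0x00..0x03] <- [9a b5 09 7f]
query mem[0x03]=0x7f, mem[0x2e]=0x3f, mem[0x1a]=0x26

MEM[0x03,0x2e,0x1a] = 7f 3f 26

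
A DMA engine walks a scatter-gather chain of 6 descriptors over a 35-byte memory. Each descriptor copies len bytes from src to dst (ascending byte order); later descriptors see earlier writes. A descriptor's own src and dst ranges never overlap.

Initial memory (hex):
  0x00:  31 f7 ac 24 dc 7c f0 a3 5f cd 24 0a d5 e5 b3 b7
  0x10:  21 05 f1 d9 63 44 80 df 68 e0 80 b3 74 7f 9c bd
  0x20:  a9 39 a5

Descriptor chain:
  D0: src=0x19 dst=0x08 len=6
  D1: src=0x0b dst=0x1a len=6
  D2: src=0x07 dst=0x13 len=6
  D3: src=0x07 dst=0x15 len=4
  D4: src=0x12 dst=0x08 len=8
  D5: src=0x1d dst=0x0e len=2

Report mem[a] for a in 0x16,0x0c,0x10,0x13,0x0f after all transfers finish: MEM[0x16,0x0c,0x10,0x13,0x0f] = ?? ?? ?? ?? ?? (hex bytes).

#0 dst[0x08+6] := {0xe0,0x80,0xb3,0x74,0x7f,0x9c}
#1 dst[0x1a+6] := {0x74,0x7f,0x9c,0xb3,0xb7,0x21}
#2 dst[0x13+6] := {0xa3,0xe0,0x80,0xb3,0x74,0x7f}
#3 dst[0x15+4] := {0xa3,0xe0,0x80,0xb3}
#4 dst[0x08+8] := {0xf1,0xa3,0xe0,0xa3,0xe0,0x80,0xb3,0xe0}
#5 dst[0x0e+2] := {0xb3,0xb7}
query mem[0x16]=0xe0, mem[0x0c]=0xe0, mem[0x10]=0x21, mem[0x13]=0xa3, mem[0x0f]=0xb7

MEM[0x16,0x0c,0x10,0x13,0x0f] = e0 e0 21 a3 b7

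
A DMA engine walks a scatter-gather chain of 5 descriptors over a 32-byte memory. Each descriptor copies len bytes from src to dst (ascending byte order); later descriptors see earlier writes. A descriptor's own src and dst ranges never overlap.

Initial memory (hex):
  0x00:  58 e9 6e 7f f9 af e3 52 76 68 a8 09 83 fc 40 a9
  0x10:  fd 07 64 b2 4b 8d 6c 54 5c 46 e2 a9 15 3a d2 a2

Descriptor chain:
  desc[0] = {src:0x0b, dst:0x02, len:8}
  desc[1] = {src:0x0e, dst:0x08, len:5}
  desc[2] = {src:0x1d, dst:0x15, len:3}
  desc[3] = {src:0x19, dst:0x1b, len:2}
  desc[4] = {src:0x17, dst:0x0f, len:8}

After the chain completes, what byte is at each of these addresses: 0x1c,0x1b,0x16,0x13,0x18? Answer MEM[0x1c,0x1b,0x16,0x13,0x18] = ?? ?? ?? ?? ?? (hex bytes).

MEM[0x1c,0x1b,0x16,0x13,0x18] = e2 46 d2 46 5c

[0] 0x0b->0x02 len=8 : 09 83 fc 40 a9 fd 07 64
[1] 0x0e->0x08 len=5 : 40 a9 fd 07 64
[2] 0x1d->0x15 len=3 : 3a d2 a2
[3] 0x19->0x1b len=2 : 46 e2
[4] 0x17->0x0f len=8 : a2 5c 46 e2 46 e2 3a d2
query mem[0x1c]=0xe2, mem[0x1b]=0x46, mem[0x16]=0xd2, mem[0x13]=0x46, mem[0x18]=0x5c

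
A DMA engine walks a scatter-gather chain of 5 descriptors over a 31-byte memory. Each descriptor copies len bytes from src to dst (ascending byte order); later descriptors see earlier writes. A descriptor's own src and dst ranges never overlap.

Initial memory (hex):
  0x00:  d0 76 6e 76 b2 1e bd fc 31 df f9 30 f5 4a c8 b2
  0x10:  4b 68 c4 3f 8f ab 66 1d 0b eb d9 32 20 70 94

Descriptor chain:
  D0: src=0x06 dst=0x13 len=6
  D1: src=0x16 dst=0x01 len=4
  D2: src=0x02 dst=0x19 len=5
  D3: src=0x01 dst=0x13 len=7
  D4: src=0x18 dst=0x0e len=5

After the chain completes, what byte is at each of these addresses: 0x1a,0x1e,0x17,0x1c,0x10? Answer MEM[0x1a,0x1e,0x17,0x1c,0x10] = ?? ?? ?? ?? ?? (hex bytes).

MEM[0x1a,0x1e,0x17,0x1c,0x10] = 30 94 1e 1e 30

  after D0: wrote 6B at 0x13 = bdfc31dff930
  after D1: wrote 4B at 0x01 = dff930eb
  after D2: wrote 5B at 0x19 = f930eb1ebd
  after D3: wrote 7B at 0x13 = dff930eb1ebdfc
  after D4: wrote 5B at 0x0e = bdfc30eb1e
query mem[0x1a]=0x30, mem[0x1e]=0x94, mem[0x17]=0x1e, mem[0x1c]=0x1e, mem[0x10]=0x30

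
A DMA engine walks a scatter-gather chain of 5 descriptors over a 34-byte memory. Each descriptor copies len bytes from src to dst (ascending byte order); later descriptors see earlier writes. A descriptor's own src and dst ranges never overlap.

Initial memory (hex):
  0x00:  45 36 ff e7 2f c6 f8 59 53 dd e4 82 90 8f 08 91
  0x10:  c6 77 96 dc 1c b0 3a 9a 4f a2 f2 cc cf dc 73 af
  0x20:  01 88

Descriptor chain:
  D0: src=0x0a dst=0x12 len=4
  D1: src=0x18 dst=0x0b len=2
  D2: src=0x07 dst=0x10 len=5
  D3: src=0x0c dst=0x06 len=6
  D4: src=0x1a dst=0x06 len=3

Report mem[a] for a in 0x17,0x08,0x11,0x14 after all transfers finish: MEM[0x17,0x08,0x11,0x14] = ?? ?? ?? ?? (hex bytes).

MEM[0x17,0x08,0x11,0x14] = 9a cf 53 4f

[0] 0x0a->0x12 len=4 : e4 82 90 8f
[1] 0x18->0x0b len=2 : 4f a2
[2] 0x07->0x10 len=5 : 59 53 dd e4 4f
[3] 0x0c->0x06 len=6 : a2 8f 08 91 59 53
[4] 0x1a->0x06 len=3 : f2 cc cf
query mem[0x17]=0x9a, mem[0x08]=0xcf, mem[0x11]=0x53, mem[0x14]=0x4f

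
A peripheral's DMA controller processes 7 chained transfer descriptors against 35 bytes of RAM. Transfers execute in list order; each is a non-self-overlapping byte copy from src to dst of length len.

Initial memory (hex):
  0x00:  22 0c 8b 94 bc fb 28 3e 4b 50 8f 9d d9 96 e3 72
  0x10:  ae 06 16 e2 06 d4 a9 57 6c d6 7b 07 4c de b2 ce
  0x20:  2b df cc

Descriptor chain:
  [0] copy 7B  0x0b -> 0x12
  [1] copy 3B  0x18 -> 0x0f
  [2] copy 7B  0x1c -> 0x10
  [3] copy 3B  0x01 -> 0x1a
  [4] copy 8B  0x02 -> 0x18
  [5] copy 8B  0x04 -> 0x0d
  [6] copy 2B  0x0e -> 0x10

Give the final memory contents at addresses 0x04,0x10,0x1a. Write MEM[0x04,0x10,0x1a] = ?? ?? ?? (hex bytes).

MEM[0x04,0x10,0x1a] = bc fb bc

#0 dst[0x12+7] := {0x9d,0xd9,0x96,0xe3,0x72,0xae,0x06}
#1 dst[0x0f+3] := {0x06,0xd6,0x7b}
#2 dst[0x10+7] := {0x4c,0xde,0xb2,0xce,0x2b,0xdf,0xcc}
#3 dst[0x1a+3] := {0x0c,0x8b,0x94}
#4 dst[0x18+8] := {0x8b,0x94,0xbc,0xfb,0x28,0x3e,0x4b,0x50}
#5 dst[0x0d+8] := {0xbc,0xfb,0x28,0x3e,0x4b,0x50,0x8f,0x9d}
#6 dst[0x10+2] := {0xfb,0x28}
query mem[0x04]=0xbc, mem[0x10]=0xfb, mem[0x1a]=0xbc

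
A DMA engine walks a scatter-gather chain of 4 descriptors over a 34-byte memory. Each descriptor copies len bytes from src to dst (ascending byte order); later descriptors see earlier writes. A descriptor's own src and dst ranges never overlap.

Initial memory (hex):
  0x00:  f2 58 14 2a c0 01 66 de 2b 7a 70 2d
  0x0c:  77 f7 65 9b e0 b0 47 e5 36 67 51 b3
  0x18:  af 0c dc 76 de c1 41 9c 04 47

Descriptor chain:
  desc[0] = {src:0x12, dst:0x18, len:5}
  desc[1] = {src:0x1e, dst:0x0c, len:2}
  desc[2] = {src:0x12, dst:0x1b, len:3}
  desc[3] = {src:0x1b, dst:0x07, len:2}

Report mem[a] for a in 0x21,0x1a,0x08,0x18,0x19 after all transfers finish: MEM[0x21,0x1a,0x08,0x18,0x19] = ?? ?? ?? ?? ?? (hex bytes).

MEM[0x21,0x1a,0x08,0x18,0x19] = 47 36 e5 47 e5

  after D0: wrote 5B at 0x18 = 47e5366751
  after D1: wrote 2B at 0x0c = 419c
  after D2: wrote 3B at 0x1b = 47e536
  after D3: wrote 2B at 0x07 = 47e5
query mem[0x21]=0x47, mem[0x1a]=0x36, mem[0x08]=0xe5, mem[0x18]=0x47, mem[0x19]=0xe5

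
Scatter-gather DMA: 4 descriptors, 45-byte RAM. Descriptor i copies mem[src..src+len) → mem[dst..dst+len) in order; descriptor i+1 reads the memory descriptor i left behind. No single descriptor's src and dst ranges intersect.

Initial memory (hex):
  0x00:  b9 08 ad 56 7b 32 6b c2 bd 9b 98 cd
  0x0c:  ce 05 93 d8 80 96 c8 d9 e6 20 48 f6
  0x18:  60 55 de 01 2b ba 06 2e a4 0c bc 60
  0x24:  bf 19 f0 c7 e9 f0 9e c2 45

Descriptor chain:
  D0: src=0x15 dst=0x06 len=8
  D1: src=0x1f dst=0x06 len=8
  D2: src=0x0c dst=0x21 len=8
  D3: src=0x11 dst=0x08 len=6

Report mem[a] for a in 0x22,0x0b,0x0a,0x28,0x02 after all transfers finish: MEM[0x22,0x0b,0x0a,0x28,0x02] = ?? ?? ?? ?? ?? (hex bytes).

MEM[0x22,0x0b,0x0a,0x28,0x02] = f0 e6 d9 d9 ad

#0 dst[0x06+8] := {0x20,0x48,0xf6,0x60,0x55,0xde,0x01,0x2b}
#1 dst[0x06+8] := {0x2e,0xa4,0x0c,0xbc,0x60,0xbf,0x19,0xf0}
#2 dst[0x21+8] := {0x19,0xf0,0x93,0xd8,0x80,0x96,0xc8,0xd9}
#3 dst[0x08+6] := {0x96,0xc8,0xd9,0xe6,0x20,0x48}
query mem[0x22]=0xf0, mem[0x0b]=0xe6, mem[0x0a]=0xd9, mem[0x28]=0xd9, mem[0x02]=0xad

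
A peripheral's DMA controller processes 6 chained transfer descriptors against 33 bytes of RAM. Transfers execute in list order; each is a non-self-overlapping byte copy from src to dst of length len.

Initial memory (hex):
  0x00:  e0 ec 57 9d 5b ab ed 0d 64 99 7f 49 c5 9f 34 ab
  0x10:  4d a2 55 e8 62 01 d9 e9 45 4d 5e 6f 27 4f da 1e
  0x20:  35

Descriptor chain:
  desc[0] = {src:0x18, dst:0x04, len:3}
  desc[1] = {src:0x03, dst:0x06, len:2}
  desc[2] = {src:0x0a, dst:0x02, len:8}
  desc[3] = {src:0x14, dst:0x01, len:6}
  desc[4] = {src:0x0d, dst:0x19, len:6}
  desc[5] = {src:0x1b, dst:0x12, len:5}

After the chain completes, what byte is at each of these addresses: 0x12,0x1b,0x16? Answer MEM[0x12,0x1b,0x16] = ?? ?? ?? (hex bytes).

D0: mem[0x04..0x06] <- [45 4d 5e]
D1: mem[0x06..0x07] <- [9d 45]
D2: mem[0x02..0x09] <- [7f 49 c5 9f 34 ab 4d a2]
D3: mem[0x01..0x06] <- [62 01 d9 e9 45 4d]
D4: mem[0x19..0x1e] <- [9f 34 ab 4d a2 55]
D5: mem[0x12..0x16] <- [ab 4d a2 55 1e]
query mem[0x12]=0xab, mem[0x1b]=0xab, mem[0x16]=0x1e

MEM[0x12,0x1b,0x16] = ab ab 1e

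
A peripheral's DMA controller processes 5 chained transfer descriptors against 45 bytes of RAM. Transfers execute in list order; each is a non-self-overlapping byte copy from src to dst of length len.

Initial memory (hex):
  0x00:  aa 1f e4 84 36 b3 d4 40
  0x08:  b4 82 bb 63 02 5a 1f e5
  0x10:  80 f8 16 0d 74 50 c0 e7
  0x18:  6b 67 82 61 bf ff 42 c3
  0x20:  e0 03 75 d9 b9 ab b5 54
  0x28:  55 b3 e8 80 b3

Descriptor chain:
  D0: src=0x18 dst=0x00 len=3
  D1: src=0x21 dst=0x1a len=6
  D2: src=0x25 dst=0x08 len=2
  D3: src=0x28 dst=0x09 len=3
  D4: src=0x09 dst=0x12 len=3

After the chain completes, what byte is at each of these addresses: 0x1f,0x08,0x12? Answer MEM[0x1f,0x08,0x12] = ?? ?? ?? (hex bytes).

MEM[0x1f,0x08,0x12] = b5 ab 55

D0: mem[0x00..0x02] <- [6b 67 82]
D1: mem[0x1a..0x1f] <- [03 75 d9 b9 ab b5]
D2: mem[0x08..0x09] <- [ab b5]
D3: mem[0x09..0x0b] <- [55 b3 e8]
D4: mem[0x12..0x14] <- [55 b3 e8]
query mem[0x1f]=0xb5, mem[0x08]=0xab, mem[0x12]=0x55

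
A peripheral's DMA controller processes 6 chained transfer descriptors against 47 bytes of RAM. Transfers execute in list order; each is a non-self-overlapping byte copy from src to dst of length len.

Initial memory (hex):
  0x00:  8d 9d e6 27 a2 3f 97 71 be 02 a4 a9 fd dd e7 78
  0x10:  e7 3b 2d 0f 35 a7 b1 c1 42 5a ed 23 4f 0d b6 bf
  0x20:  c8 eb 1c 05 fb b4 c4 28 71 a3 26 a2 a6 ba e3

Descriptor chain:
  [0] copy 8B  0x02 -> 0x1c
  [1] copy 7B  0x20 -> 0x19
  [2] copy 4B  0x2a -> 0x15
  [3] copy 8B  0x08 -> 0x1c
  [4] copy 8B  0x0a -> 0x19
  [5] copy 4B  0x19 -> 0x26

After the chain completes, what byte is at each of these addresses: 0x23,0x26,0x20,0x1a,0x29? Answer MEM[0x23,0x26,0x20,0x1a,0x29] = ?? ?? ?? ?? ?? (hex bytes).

  after D0: wrote 8B at 0x1c = e627a23f9771be02
  after D1: wrote 7B at 0x19 = 9771be02fbb4c4
  after D2: wrote 4B at 0x15 = 26a2a6ba
  after D3: wrote 8B at 0x1c = be02a4a9fddde778
  after D4: wrote 8B at 0x19 = a4a9fddde778e73b
  after D5: wrote 4B at 0x26 = a4a9fddd
query mem[0x23]=0x78, mem[0x26]=0xa4, mem[0x20]=0x3b, mem[0x1a]=0xa9, mem[0x29]=0xdd

MEM[0x23,0x26,0x20,0x1a,0x29] = 78 a4 3b a9 dd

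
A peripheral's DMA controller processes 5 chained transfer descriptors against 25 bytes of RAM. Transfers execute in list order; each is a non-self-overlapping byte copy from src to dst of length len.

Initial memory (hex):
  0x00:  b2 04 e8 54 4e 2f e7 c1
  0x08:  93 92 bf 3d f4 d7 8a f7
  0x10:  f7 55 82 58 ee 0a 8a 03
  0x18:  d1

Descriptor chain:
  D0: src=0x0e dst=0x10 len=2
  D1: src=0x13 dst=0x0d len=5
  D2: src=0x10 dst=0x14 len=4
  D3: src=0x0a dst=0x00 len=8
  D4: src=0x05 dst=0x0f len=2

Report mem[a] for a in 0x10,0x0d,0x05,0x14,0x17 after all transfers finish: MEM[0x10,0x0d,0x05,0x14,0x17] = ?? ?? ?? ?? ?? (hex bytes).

MEM[0x10,0x0d,0x05,0x14,0x17] = 8a 58 0a 8a 58

  after D0: wrote 2B at 0x10 = 8af7
  after D1: wrote 5B at 0x0d = 58ee0a8a03
  after D2: wrote 4B at 0x14 = 8a038258
  after D3: wrote 8B at 0x00 = bf3df458ee0a8a03
  after D4: wrote 2B at 0x0f = 0a8a
query mem[0x10]=0x8a, mem[0x0d]=0x58, mem[0x05]=0x0a, mem[0x14]=0x8a, mem[0x17]=0x58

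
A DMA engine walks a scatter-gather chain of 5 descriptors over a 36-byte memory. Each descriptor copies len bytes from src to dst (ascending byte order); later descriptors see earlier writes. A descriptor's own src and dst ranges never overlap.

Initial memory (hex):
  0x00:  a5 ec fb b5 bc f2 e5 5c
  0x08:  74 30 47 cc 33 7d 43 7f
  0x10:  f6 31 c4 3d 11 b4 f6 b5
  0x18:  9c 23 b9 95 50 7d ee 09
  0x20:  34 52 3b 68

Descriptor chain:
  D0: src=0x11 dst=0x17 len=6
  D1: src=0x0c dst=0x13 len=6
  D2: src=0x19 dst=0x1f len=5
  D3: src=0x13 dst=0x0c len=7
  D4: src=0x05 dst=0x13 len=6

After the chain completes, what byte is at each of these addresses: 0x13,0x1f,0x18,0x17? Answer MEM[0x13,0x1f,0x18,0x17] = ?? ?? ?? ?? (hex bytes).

MEM[0x13,0x1f,0x18,0x17] = f2 3d 47 30

#0 dst[0x17+6] := {0x31,0xc4,0x3d,0x11,0xb4,0xf6}
#1 dst[0x13+6] := {0x33,0x7d,0x43,0x7f,0xf6,0x31}
#2 dst[0x1f+5] := {0x3d,0x11,0xb4,0xf6,0x7d}
#3 dst[0x0c+7] := {0x33,0x7d,0x43,0x7f,0xf6,0x31,0x3d}
#4 dst[0x13+6] := {0xf2,0xe5,0x5c,0x74,0x30,0x47}
query mem[0x13]=0xf2, mem[0x1f]=0x3d, mem[0x18]=0x47, mem[0x17]=0x30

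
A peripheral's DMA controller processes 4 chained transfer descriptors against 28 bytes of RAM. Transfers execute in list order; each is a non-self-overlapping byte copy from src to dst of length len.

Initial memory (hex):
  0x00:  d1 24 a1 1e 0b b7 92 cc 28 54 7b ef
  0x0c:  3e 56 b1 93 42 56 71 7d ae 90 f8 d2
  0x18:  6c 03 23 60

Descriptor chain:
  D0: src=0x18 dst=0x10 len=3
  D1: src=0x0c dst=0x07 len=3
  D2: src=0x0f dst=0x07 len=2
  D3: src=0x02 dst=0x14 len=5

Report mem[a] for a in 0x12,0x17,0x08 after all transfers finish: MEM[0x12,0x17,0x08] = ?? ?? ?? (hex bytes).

#0 dst[0x10+3] := {0x6c,0x03,0x23}
#1 dst[0x07+3] := {0x3e,0x56,0xb1}
#2 dst[0x07+2] := {0x93,0x6c}
#3 dst[0x14+5] := {0xa1,0x1e,0x0b,0xb7,0x92}
query mem[0x12]=0x23, mem[0x17]=0xb7, mem[0x08]=0x6c

MEM[0x12,0x17,0x08] = 23 b7 6c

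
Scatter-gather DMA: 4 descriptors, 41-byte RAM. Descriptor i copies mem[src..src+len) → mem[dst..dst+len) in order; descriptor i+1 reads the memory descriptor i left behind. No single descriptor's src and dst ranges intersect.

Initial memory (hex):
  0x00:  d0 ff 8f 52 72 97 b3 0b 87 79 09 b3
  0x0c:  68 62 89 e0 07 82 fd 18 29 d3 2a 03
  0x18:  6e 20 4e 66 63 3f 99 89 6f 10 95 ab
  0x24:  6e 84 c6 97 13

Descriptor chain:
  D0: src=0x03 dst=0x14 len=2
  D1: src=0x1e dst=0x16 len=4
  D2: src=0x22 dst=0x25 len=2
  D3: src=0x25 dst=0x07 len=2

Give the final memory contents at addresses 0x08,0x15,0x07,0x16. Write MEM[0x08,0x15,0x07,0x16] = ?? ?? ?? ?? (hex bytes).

MEM[0x08,0x15,0x07,0x16] = ab 72 95 99

D0: mem[0x14..0x15] <- [52 72]
D1: mem[0x16..0x19] <- [99 89 6f 10]
D2: mem[0x25..0x26] <- [95 ab]
D3: mem[0x07..0x08] <- [95 ab]
query mem[0x08]=0xab, mem[0x15]=0x72, mem[0x07]=0x95, mem[0x16]=0x99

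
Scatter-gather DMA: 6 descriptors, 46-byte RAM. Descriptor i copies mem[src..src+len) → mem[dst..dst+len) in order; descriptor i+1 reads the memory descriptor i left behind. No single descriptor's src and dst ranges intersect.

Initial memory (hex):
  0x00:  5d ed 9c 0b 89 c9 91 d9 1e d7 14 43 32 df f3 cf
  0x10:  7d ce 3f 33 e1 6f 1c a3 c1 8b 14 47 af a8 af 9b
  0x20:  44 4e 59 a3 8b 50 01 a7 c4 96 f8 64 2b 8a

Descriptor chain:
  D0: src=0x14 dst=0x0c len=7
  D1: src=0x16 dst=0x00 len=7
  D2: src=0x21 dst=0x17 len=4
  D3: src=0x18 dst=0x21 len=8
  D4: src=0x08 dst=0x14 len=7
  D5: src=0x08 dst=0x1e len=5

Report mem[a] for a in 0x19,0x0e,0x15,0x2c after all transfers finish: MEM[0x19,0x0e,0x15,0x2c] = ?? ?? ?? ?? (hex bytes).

[0] 0x14->0x0c len=7 : e1 6f 1c a3 c1 8b 14
[1] 0x16->0x00 len=7 : 1c a3 c1 8b 14 47 af
[2] 0x21->0x17 len=4 : 4e 59 a3 8b
[3] 0x18->0x21 len=8 : 59 a3 8b 47 af a8 af 9b
[4] 0x08->0x14 len=7 : 1e d7 14 43 e1 6f 1c
[5] 0x08->0x1e len=5 : 1e d7 14 43 e1
query mem[0x19]=0x6f, mem[0x0e]=0x1c, mem[0x15]=0xd7, mem[0x2c]=0x2b

MEM[0x19,0x0e,0x15,0x2c] = 6f 1c d7 2b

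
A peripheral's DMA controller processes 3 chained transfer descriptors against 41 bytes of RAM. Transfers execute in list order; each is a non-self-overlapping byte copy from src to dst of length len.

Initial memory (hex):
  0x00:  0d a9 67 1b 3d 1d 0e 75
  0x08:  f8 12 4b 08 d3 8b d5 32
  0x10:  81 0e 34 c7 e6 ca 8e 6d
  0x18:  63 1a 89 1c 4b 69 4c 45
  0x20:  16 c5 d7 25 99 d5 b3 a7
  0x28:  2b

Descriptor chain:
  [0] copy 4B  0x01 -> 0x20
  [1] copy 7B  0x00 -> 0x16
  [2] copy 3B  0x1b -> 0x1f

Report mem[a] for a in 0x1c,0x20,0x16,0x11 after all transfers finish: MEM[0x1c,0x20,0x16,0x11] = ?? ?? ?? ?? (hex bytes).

D0: mem[0x20..0x23] <- [a9 67 1b 3d]
D1: mem[0x16..0x1c] <- [0d a9 67 1b 3d 1d 0e]
D2: mem[0x1f..0x21] <- [1d 0e 69]
query mem[0x1c]=0x0e, mem[0x20]=0x0e, mem[0x16]=0x0d, mem[0x11]=0x0e

MEM[0x1c,0x20,0x16,0x11] = 0e 0e 0d 0e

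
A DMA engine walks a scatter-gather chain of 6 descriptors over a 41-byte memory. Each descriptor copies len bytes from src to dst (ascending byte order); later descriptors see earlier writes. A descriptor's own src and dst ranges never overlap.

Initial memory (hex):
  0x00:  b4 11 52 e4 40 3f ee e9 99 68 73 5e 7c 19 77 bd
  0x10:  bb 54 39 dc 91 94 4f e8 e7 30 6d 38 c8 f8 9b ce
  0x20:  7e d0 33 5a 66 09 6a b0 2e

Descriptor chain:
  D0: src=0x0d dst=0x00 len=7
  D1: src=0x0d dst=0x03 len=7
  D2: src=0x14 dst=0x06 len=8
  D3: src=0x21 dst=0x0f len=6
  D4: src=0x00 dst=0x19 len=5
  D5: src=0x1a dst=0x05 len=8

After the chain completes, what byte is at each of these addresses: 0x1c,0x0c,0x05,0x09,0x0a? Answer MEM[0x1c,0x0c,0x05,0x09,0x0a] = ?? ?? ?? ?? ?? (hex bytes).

MEM[0x1c,0x0c,0x05,0x09,0x0a] = 19 d0 77 9b ce

  after D0: wrote 7B at 0x00 = 1977bdbb5439dc
  after D1: wrote 7B at 0x03 = 1977bdbb5439dc
  after D2: wrote 8B at 0x06 = 91944fe8e7306d38
  after D3: wrote 6B at 0x0f = d0335a66096a
  after D4: wrote 5B at 0x19 = 1977bd1977
  after D5: wrote 8B at 0x05 = 77bd19779bce7ed0
query mem[0x1c]=0x19, mem[0x0c]=0xd0, mem[0x05]=0x77, mem[0x09]=0x9b, mem[0x0a]=0xce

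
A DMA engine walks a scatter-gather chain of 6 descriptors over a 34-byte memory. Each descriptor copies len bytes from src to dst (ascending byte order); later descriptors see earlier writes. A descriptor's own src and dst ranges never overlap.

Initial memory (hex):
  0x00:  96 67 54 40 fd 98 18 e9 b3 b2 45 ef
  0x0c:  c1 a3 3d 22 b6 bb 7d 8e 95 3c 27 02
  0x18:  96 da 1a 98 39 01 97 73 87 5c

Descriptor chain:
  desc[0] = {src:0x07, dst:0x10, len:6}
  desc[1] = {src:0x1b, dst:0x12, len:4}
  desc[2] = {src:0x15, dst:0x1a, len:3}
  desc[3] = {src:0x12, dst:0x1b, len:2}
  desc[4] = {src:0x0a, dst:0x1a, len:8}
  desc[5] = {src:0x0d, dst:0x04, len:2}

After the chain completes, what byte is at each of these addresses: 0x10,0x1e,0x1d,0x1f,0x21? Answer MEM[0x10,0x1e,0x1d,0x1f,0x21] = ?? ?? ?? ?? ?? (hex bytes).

MEM[0x10,0x1e,0x1d,0x1f,0x21] = e9 3d a3 22 b3

#0 dst[0x10+6] := {0xe9,0xb3,0xb2,0x45,0xef,0xc1}
#1 dst[0x12+4] := {0x98,0x39,0x01,0x97}
#2 dst[0x1a+3] := {0x97,0x27,0x02}
#3 dst[0x1b+2] := {0x98,0x39}
#4 dst[0x1a+8] := {0x45,0xef,0xc1,0xa3,0x3d,0x22,0xe9,0xb3}
#5 dst[0x04+2] := {0xa3,0x3d}
query mem[0x10]=0xe9, mem[0x1e]=0x3d, mem[0x1d]=0xa3, mem[0x1f]=0x22, mem[0x21]=0xb3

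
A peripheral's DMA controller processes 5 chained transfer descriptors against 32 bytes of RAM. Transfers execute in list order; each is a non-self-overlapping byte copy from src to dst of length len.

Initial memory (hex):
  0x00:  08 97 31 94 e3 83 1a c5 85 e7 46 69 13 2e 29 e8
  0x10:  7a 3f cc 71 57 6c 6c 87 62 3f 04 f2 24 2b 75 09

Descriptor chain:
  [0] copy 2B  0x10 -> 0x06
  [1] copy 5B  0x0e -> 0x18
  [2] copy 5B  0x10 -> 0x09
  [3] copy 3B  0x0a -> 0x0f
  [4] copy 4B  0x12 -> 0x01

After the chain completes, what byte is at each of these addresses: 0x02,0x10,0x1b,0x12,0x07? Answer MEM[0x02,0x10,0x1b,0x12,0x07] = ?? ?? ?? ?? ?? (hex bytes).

MEM[0x02,0x10,0x1b,0x12,0x07] = 71 cc 3f cc 3f

[0] 0x10->0x06 len=2 : 7a 3f
[1] 0x0e->0x18 len=5 : 29 e8 7a 3f cc
[2] 0x10->0x09 len=5 : 7a 3f cc 71 57
[3] 0x0a->0x0f len=3 : 3f cc 71
[4] 0x12->0x01 len=4 : cc 71 57 6c
query mem[0x02]=0x71, mem[0x10]=0xcc, mem[0x1b]=0x3f, mem[0x12]=0xcc, mem[0x07]=0x3f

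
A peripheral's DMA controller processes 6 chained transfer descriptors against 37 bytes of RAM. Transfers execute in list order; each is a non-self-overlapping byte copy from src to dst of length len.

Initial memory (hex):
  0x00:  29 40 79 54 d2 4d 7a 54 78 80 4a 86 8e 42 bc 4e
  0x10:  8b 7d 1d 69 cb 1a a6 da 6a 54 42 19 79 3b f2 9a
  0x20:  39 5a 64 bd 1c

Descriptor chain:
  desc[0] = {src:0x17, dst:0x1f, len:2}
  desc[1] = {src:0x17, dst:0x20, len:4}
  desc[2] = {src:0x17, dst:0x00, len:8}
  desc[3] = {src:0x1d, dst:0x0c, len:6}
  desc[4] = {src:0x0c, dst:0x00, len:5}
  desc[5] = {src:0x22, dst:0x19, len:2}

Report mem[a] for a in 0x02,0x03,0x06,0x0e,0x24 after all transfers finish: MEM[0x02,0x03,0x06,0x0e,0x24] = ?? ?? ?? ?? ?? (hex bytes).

[0] 0x17->0x1f len=2 : da 6a
[1] 0x17->0x20 len=4 : da 6a 54 42
[2] 0x17->0x00 len=8 : da 6a 54 42 19 79 3b f2
[3] 0x1d->0x0c len=6 : 3b f2 da da 6a 54
[4] 0x0c->0x00 len=5 : 3b f2 da da 6a
[5] 0x22->0x19 len=2 : 54 42
query mem[0x02]=0xda, mem[0x03]=0xda, mem[0x06]=0x3b, mem[0x0e]=0xda, mem[0x24]=0x1c

MEM[0x02,0x03,0x06,0x0e,0x24] = da da 3b da 1c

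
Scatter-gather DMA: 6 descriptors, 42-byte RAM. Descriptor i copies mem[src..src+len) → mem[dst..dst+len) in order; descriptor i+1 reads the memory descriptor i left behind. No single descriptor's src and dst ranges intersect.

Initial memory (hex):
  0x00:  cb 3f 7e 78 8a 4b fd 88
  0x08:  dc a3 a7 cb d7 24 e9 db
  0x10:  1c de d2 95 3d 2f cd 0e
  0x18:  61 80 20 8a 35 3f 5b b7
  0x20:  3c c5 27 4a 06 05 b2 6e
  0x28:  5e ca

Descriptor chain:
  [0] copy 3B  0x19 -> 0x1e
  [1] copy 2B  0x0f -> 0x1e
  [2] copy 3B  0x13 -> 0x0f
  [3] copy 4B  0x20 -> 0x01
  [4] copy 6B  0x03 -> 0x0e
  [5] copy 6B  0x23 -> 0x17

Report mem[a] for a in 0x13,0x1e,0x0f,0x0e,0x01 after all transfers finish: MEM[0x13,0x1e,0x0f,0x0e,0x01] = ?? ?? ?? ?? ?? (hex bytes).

MEM[0x13,0x1e,0x0f,0x0e,0x01] = dc db 4a 27 8a

D0: mem[0x1e..0x20] <- [80 20 8a]
D1: mem[0x1e..0x1f] <- [db 1c]
D2: mem[0x0f..0x11] <- [95 3d 2f]
D3: mem[0x01..0x04] <- [8a c5 27 4a]
D4: mem[0x0e..0x13] <- [27 4a 4b fd 88 dc]
D5: mem[0x17..0x1c] <- [4a 06 05 b2 6e 5e]
query mem[0x13]=0xdc, mem[0x1e]=0xdb, mem[0x0f]=0x4a, mem[0x0e]=0x27, mem[0x01]=0x8a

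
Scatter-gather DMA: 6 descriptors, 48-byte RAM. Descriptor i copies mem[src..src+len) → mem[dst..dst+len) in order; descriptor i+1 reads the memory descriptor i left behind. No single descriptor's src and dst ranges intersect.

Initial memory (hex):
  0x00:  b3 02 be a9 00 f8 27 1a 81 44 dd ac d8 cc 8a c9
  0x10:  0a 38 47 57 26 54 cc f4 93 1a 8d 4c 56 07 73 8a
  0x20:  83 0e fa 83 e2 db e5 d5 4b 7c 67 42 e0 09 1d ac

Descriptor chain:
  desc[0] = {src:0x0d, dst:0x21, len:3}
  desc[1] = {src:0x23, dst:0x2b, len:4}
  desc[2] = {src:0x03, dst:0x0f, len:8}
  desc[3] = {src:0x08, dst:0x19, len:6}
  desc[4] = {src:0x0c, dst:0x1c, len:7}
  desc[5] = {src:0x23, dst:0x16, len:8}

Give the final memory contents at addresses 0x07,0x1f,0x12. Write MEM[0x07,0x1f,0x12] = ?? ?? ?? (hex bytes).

MEM[0x07,0x1f,0x12] = 1a a9 27

  after D0: wrote 3B at 0x21 = cc8ac9
  after D1: wrote 4B at 0x2b = c9e2dbe5
  after D2: wrote 8B at 0x0f = a900f8271a8144dd
  after D3: wrote 6B at 0x19 = 8144ddacd8cc
  after D4: wrote 7B at 0x1c = d8cc8aa900f827
  after D5: wrote 8B at 0x16 = c9e2dbe5d54b7c67
query mem[0x07]=0x1a, mem[0x1f]=0xa9, mem[0x12]=0x27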